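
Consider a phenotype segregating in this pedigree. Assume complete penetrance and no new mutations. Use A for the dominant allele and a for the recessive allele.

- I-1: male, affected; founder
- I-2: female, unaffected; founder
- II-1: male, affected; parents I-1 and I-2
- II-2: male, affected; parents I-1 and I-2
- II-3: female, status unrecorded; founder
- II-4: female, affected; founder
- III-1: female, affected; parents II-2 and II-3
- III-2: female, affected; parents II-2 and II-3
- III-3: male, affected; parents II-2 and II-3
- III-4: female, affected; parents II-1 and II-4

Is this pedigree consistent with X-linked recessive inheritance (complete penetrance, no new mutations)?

A consistent assignment under X-linked recessive exists: I-1 X^a Y, I-2 X^A X^a, II-1 X^a Y, II-2 X^a Y, II-3 X^A X^a, II-4 X^a X^a, III-1 X^a X^a, III-2 X^a X^a, III-3 X^a Y, III-4 X^a X^a.
In this assignment every recorded phenotype matches its genotype and every non-founder's genotype is obtainable from its parents' genotypes, so the pedigree is consistent.

Yes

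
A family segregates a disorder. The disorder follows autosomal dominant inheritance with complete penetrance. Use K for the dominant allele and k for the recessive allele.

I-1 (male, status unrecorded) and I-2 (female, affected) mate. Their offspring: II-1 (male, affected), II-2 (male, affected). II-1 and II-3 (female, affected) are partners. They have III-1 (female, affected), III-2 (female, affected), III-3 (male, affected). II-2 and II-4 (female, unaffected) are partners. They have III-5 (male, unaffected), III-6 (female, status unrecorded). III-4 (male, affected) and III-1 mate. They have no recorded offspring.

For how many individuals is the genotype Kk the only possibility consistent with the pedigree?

Obligate heterozygotes: II-2 is affected so carries K and passed k to III-5 (kk), so II-2 is Kk.
Every other individual is either homozygous by phenotype or has at least one consistent homozygous assignment, so the count is 1.

1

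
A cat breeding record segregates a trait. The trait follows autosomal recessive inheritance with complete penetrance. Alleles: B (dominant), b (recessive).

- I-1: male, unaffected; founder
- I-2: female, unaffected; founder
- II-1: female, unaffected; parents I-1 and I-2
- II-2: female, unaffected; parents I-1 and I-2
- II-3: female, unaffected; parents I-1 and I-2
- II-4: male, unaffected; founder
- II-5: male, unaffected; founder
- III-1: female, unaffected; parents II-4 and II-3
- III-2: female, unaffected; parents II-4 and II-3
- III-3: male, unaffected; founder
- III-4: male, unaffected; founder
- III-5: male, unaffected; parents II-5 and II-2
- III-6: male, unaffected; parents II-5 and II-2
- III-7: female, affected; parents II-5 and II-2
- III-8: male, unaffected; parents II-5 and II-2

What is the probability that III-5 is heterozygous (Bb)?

2/3

II-5 is unaffected so carries B and passed b to III-7 (bb), so II-5 is Bb.
II-2 is unaffected so carries B and passed b to III-7 (bb), so II-2 is Bb.
Their cross gives offspring ratios 1/4 BB : 1/2 Bb : 1/4 bb. Conditioning on III-5 being unaffected, P(Bb) = 1/2 / 3/4 = 2/3.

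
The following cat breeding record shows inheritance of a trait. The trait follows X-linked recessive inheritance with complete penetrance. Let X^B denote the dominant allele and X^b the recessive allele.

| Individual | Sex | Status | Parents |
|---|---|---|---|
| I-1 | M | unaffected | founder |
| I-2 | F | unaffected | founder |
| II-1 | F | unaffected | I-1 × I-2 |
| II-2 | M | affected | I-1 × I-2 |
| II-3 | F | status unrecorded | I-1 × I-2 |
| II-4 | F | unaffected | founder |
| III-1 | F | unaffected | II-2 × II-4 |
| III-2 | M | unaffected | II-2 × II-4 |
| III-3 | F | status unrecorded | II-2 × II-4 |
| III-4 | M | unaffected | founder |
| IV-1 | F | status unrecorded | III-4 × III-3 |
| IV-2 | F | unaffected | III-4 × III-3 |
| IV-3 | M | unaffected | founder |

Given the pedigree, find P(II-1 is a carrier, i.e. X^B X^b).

I-1 is unaffected, so I-1 is X^B Y.
I-2 is unaffected so carries B and passed b to II-2 (X^b Y), so I-2 is X^B X^b.
Their cross gives offspring ratios 1/2 X^B X^B : 1/2 X^B X^b. Conditioning on II-1 being unaffected, P(X^B X^b) = 1/2 / 1 = 1/2.

1/2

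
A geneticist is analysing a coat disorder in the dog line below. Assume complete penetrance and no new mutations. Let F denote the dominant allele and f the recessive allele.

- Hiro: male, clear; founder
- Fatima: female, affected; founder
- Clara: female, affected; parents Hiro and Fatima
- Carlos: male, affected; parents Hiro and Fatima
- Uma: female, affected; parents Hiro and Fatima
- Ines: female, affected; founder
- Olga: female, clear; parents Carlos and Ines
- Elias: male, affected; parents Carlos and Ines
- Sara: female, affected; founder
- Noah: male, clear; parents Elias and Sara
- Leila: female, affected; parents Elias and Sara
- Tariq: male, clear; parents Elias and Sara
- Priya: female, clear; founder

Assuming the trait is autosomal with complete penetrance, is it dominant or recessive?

Carlos and Ines are both affected yet have a clear child Olga. Under a recessive model two affected parents are homozygous and every child would be affected, so the trait cannot be recessive.

dominant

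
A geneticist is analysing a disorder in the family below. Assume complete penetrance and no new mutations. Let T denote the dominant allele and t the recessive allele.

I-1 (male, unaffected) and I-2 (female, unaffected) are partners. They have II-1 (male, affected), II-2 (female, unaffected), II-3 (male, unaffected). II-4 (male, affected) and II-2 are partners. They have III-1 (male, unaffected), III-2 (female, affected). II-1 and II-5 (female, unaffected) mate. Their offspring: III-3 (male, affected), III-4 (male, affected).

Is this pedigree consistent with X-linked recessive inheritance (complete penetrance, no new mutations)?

A consistent assignment under X-linked recessive exists: I-1 X^T Y, I-2 X^T X^t, II-1 X^t Y, II-2 X^T X^t, II-3 X^T Y, II-4 X^t Y, II-5 X^T X^t, III-1 X^T Y, III-2 X^t X^t, III-3 X^t Y, III-4 X^t Y.
In this assignment every recorded phenotype matches its genotype and every non-founder's genotype is obtainable from its parents' genotypes, so the pedigree is consistent.

Yes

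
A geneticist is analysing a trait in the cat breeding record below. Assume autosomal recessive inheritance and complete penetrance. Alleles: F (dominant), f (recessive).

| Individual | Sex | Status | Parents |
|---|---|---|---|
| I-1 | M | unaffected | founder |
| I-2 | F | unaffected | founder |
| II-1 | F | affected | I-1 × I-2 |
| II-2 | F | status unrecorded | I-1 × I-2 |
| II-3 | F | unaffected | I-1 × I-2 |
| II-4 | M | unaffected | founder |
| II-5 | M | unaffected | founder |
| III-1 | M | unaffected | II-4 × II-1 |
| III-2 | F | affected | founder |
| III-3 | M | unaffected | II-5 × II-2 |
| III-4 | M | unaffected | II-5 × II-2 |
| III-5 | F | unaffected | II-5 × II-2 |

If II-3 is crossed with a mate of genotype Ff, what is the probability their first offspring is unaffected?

5/6

I-1 is unaffected so carries F and passed f to II-1 (ff), so I-1 is Ff.
I-2 is unaffected so carries F and passed f to II-1 (ff), so I-2 is Ff.
II-3 is an unaffected offspring of I-1 (Ff) × I-2 (Ff), whose cross gives 1/4 FF : 1/2 Ff : 1/4 ff; conditioning on being unaffected, II-3 is FF with probability 1/3, Ff with probability 2/3.
Summing over parental genotype combinations, P(offspring is unaffected) = 1/3·1 + 2/3·3/4 = 5/6.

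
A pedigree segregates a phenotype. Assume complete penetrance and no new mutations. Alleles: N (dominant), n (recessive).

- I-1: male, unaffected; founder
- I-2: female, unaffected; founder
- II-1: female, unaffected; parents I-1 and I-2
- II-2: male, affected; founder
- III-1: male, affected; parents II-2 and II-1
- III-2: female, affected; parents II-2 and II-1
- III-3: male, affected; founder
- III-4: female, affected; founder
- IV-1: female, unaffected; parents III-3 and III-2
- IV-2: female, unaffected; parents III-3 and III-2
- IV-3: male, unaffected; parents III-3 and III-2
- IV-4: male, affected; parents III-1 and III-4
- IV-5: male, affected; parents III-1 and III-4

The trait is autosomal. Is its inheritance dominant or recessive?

III-3 and III-2 are both affected yet have an unaffected child IV-1. Under a recessive model two affected parents are homozygous and every child would be affected, so the trait cannot be recessive.

dominant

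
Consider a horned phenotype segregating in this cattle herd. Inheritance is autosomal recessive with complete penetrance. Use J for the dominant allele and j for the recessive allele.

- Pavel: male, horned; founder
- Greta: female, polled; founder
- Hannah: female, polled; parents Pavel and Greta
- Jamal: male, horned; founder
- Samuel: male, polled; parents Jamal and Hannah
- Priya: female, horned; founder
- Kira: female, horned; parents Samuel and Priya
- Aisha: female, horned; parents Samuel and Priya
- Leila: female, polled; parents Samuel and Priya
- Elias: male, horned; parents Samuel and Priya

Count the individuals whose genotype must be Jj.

3

Obligate heterozygotes: Hannah is polled so carries J and received j from Pavel (jj), so Hannah is Jj; Samuel is polled so carries J and received j from Jamal (jj), so Samuel is Jj; Leila is polled so carries J and received j from Priya (jj), so Leila is Jj.
Every other individual is either homozygous by phenotype or has at least one consistent homozygous assignment, so the count is 3.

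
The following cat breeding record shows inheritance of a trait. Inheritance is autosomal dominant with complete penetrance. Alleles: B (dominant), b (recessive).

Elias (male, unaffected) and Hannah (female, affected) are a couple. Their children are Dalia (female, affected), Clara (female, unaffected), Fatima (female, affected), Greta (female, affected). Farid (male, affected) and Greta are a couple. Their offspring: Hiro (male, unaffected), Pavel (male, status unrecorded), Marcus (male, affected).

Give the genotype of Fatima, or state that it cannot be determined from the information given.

Bb

From phenotype alone, Fatima is BB or Bb.
Fatima is affected so carries B and received b from Elias (bb), so Fatima is Bb.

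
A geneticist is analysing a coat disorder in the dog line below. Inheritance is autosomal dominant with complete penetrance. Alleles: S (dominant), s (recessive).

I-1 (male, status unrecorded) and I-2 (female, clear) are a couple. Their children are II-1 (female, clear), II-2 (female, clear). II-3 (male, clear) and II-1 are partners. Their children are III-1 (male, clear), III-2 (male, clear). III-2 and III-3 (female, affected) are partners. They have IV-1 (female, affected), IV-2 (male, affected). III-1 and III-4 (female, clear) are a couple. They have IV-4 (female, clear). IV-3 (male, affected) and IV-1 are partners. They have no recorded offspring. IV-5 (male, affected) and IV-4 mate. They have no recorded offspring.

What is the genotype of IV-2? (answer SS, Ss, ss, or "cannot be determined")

From phenotype alone, IV-2 is SS or Ss.
IV-2 is affected so carries S and received s from III-2 (ss), so IV-2 is Ss.

Ss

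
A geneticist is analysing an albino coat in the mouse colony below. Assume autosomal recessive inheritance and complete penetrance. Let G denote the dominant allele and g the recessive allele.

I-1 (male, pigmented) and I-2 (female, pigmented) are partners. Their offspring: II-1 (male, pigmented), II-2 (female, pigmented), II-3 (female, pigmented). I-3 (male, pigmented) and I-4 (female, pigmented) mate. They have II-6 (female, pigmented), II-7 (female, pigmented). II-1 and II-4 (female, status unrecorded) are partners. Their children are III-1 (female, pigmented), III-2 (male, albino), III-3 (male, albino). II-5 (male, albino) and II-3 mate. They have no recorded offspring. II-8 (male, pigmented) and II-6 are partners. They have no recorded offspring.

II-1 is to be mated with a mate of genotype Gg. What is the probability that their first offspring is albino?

II-1 is pigmented so carries G and passed g to III-2 (gg), so II-1 is Gg.
The cross gives 1/4 GG : 1/2 Gg : 1/4 gg, so P(offspring is albino) = 1/4.

1/4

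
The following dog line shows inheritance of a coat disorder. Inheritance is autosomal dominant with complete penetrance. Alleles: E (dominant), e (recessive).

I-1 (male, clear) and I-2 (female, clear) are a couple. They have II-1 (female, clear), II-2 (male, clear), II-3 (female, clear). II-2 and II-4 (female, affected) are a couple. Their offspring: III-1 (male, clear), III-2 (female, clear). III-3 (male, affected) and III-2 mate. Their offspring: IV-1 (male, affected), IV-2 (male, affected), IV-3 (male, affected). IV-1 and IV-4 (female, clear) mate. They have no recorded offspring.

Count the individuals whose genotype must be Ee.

Obligate heterozygotes: II-4 is affected so carries E and passed e to III-1 (ee), so II-4 is Ee; IV-1 is affected so carries E and received e from III-2 (ee), so IV-1 is Ee; IV-2 is affected so carries E and received e from III-2 (ee), so IV-2 is Ee; IV-3 is affected so carries E and received e from III-2 (ee), so IV-3 is Ee.
Every other individual is either homozygous by phenotype or has at least one consistent homozygous assignment, so the count is 4.

4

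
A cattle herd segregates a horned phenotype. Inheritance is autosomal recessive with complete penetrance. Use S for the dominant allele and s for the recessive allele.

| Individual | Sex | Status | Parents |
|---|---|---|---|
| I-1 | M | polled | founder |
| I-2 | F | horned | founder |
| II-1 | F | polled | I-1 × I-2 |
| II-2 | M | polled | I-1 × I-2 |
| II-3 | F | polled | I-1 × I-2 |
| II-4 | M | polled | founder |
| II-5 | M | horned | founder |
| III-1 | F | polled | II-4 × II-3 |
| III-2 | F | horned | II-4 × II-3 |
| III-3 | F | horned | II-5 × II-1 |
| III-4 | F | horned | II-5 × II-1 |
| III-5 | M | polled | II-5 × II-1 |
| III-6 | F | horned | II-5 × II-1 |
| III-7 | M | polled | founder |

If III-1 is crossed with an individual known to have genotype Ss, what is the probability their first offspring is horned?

II-4 is polled so carries S and passed s to III-2 (ss), so II-4 is Ss.
II-3 is polled so carries S and received s from I-2 (ss), so II-3 is Ss.
III-1 is a polled offspring of II-4 (Ss) × II-3 (Ss), whose cross gives 1/4 SS : 1/2 Ss : 1/4 ss; conditioning on being polled, III-1 is SS with probability 1/3, Ss with probability 2/3.
Summing over parental genotype combinations, P(offspring is horned) = 2/3·1/4 = 1/6.

1/6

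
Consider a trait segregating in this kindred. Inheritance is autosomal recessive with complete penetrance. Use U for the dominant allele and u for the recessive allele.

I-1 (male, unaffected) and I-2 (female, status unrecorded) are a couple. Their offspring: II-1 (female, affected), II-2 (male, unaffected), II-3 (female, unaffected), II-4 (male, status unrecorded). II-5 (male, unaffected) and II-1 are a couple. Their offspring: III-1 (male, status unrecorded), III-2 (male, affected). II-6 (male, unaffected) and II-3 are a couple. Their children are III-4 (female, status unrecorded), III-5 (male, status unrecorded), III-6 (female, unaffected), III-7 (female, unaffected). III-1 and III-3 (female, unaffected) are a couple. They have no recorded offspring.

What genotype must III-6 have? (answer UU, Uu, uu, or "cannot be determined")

III-6's phenotype allows UU or Uu, and no parent or child forces a single allele at both positions; consistent genotype assignments exist with III-6 as UU or Uu.

cannot be determined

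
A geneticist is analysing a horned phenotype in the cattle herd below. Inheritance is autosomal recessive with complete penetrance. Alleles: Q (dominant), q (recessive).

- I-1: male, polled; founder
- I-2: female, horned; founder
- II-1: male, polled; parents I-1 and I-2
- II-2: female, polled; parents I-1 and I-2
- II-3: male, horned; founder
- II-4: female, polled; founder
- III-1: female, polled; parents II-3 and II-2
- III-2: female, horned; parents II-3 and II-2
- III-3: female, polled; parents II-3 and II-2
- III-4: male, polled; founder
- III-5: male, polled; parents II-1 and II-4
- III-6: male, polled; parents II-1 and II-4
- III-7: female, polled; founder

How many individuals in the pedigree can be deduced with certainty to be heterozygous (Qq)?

Obligate heterozygotes: II-1 is polled so carries Q and received q from I-2 (qq), so II-1 is Qq; II-2 is polled so carries Q and received q from I-2 (qq), so II-2 is Qq; III-1 is polled so carries Q and received q from II-3 (qq), so III-1 is Qq; III-3 is polled so carries Q and received q from II-3 (qq), so III-3 is Qq.
Every other individual is either homozygous by phenotype or has at least one consistent homozygous assignment, so the count is 4.

4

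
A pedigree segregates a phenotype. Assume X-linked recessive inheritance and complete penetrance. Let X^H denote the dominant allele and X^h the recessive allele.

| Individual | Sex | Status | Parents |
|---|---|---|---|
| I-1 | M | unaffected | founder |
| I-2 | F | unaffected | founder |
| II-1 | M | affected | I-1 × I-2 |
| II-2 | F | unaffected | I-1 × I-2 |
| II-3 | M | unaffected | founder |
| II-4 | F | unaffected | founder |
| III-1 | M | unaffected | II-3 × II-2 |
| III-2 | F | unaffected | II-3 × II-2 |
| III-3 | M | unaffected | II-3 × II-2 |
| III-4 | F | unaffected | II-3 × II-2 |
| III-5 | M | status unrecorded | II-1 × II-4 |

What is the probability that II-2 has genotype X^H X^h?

1/5

I-1 is unaffected, so I-1 is X^H Y.
I-2 is unaffected so carries H and passed h to II-1 (X^h Y), so I-2 is X^H X^h.
Their cross gives offspring ratios 1/2 X^H X^H : 1/2 X^H X^h. Conditioning on II-2 being unaffected, P(X^H X^h) = 1/2 / 1 = 1/2 before taking II-2's own offspring into account.
II-3 is unaffected, so II-3 is X^H Y.
Now use II-2's offspring. Probability of each recorded status — unaffected son III-1: 1/2 if II-2 is X^H X^h, 1 if X^H X^H; unaffected son III-3: 1/2 if II-2 is X^H X^h, 1 if X^H X^H. (III-2, III-4: equally likely either way, so uninformative.)
Bayes: P(X^H X^h) = 1/2·1/4 / (1/2·1/4 + 1/2·1) = 1/5.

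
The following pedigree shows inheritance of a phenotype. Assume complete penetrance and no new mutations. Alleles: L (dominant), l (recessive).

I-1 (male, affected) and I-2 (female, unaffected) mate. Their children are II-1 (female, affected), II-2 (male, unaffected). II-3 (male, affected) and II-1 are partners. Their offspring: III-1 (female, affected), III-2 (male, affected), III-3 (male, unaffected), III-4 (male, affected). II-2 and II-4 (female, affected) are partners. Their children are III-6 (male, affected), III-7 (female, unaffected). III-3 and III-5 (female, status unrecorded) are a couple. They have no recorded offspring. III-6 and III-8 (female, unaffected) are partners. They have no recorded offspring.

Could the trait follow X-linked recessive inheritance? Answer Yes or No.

No

Under X-linked recessive, III-3 (unaffected, male) cannot arise from II-3 (affected) × II-1 (affected).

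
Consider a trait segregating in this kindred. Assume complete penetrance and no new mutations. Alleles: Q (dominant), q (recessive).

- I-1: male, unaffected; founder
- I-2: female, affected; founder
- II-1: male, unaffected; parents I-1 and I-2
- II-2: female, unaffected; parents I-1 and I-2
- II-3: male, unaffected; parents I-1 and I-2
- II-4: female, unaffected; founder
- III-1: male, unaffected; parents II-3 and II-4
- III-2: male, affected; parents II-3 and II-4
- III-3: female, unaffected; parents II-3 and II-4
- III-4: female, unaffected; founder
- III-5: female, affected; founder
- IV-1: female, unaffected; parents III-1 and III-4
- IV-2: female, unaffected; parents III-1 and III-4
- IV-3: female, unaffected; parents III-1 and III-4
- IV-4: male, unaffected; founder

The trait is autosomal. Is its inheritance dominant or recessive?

II-3 and II-4 are both unaffected yet have an affected child III-2. Under dominance, an affected child requires at least one affected parent, so the trait cannot be dominant.

recessive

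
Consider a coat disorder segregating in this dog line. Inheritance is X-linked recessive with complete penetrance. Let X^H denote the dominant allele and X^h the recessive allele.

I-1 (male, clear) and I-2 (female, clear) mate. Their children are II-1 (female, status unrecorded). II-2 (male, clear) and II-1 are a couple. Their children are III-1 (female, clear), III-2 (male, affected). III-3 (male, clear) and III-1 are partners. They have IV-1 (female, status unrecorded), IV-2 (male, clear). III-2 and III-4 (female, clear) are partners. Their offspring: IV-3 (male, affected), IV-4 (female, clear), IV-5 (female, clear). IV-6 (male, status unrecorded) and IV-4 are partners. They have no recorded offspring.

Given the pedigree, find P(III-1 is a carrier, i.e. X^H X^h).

1/3

II-2 is clear, so II-2 is X^H Y.
II-1 received H from I-1 (X^H Y) and passed h to III-2 (X^h Y), so II-1 is X^H X^h.
Their cross gives offspring ratios 1/2 X^H X^H : 1/2 X^H X^h. Conditioning on III-1 being clear, P(X^H X^h) = 1/2 / 1 = 1/2 before taking III-1's own offspring into account.
III-3 is clear, so III-3 is X^H Y.
Now use III-1's offspring. Probability of each recorded status — clear son IV-2: 1/2 if III-1 is X^H X^h, 1 if X^H X^H. (IV-1: equally likely either way, so uninformative.)
Bayes: P(X^H X^h) = 1/2·1/2 / (1/2·1/2 + 1/2·1) = 1/3.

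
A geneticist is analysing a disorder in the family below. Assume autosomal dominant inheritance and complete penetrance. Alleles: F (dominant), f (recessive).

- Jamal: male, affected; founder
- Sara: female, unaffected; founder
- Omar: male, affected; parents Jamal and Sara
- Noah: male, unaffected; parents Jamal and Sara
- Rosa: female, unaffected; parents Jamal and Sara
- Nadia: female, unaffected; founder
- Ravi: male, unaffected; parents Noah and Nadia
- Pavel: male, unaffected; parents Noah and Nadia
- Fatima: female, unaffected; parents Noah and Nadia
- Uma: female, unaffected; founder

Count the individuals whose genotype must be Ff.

2

Obligate heterozygotes: Jamal is affected so carries F and passed f to Noah (ff), so Jamal is Ff; Omar is affected so carries F and received f from Sara (ff), so Omar is Ff.
Every other individual is either homozygous by phenotype or has at least one consistent homozygous assignment, so the count is 2.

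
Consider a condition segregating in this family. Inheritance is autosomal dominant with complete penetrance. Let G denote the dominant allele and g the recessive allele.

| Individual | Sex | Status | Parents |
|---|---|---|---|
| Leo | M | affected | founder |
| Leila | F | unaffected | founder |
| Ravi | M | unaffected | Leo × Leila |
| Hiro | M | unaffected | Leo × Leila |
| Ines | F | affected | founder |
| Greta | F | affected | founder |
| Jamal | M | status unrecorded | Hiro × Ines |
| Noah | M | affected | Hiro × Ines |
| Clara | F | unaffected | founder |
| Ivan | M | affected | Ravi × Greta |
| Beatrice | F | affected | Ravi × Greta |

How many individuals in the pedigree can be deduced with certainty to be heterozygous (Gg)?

4

Obligate heterozygotes: Leo is affected so carries G and passed g to Ravi (gg), so Leo is Gg; Noah is affected so carries G and received g from Hiro (gg), so Noah is Gg; Ivan is affected so carries G and received g from Ravi (gg), so Ivan is Gg; Beatrice is affected so carries G and received g from Ravi (gg), so Beatrice is Gg.
Every other individual is either homozygous by phenotype or has at least one consistent homozygous assignment, so the count is 4.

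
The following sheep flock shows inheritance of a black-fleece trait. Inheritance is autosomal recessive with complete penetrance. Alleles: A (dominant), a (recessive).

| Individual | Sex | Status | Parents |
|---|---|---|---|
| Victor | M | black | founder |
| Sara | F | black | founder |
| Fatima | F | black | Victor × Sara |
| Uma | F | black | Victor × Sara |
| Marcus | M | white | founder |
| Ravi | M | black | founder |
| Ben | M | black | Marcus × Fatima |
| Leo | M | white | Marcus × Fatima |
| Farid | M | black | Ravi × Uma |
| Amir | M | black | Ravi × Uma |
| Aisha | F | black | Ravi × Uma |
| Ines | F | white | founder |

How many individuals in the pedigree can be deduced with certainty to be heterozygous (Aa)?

2

Obligate heterozygotes: Marcus is white so carries A and passed a to Ben (aa), so Marcus is Aa; Leo is white so carries A and received a from Fatima (aa), so Leo is Aa.
Every other individual is either homozygous by phenotype or has at least one consistent homozygous assignment, so the count is 2.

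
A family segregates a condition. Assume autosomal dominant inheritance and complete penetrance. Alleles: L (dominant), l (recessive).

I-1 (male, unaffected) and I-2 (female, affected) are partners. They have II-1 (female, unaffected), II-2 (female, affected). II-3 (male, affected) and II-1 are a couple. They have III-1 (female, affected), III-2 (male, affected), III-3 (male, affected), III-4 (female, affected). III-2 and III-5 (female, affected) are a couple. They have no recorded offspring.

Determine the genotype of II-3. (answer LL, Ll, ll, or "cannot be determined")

II-3's phenotype allows LL or Ll, and no parent or child forces a single allele at both positions; consistent genotype assignments exist with II-3 as LL or Ll.

cannot be determined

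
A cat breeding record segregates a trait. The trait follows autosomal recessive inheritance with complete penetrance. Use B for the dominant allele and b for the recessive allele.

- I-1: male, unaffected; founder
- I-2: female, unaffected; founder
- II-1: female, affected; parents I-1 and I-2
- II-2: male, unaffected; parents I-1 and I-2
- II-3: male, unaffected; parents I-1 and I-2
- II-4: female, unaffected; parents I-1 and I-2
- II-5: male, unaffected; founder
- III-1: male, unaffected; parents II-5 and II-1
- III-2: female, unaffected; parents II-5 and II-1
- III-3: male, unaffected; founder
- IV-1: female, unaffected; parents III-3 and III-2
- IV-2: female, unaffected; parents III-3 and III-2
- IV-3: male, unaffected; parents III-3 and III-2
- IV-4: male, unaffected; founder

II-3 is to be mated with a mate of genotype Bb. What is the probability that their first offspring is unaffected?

5/6

I-1 is unaffected so carries B and passed b to II-1 (bb), so I-1 is Bb.
I-2 is unaffected so carries B and passed b to II-1 (bb), so I-2 is Bb.
II-3 is an unaffected offspring of I-1 (Bb) × I-2 (Bb), whose cross gives 1/4 BB : 1/2 Bb : 1/4 bb; conditioning on being unaffected, II-3 is BB with probability 1/3, Bb with probability 2/3.
Summing over parental genotype combinations, P(offspring is unaffected) = 1/3·1 + 2/3·3/4 = 5/6.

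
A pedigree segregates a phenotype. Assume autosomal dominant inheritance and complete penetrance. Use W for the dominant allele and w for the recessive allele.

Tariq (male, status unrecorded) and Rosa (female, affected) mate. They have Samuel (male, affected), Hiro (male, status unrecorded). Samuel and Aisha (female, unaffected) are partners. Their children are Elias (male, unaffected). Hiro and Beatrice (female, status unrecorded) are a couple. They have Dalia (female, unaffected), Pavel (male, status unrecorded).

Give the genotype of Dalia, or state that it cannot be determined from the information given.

Dalia is unaffected, so Dalia is ww.

ww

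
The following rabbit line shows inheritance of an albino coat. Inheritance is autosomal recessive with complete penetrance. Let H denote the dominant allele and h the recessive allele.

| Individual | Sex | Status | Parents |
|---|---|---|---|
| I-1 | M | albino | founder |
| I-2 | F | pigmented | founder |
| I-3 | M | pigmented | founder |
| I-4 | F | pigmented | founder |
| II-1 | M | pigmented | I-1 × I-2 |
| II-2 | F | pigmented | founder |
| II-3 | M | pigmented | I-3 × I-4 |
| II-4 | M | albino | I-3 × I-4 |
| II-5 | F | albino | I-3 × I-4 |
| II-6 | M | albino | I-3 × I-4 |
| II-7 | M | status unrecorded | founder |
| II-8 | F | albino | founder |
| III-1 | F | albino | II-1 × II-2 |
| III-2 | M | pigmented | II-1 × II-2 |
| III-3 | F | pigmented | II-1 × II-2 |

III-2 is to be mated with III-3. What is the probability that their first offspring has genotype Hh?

4/9

II-1 is pigmented so carries H and received h from I-1 (hh), so II-1 is Hh.
II-2 is pigmented so carries H and passed h to III-1 (hh), so II-2 is Hh.
III-2 is a pigmented offspring of II-1 (Hh) × II-2 (Hh), whose cross gives 1/4 HH : 1/2 Hh : 1/4 hh; conditioning on being pigmented, III-2 is HH with probability 1/3, Hh with probability 2/3.
III-3 is a pigmented offspring of II-1 (Hh) × II-2 (Hh), whose cross gives 1/4 HH : 1/2 Hh : 1/4 hh; conditioning on being pigmented, III-3 is HH with probability 1/3, Hh with probability 2/3.
Summing over parental genotype combinations, P(offspring has genotype Hh) = 2/9·1/2 + 2/9·1/2 + 4/9·1/2 = 4/9.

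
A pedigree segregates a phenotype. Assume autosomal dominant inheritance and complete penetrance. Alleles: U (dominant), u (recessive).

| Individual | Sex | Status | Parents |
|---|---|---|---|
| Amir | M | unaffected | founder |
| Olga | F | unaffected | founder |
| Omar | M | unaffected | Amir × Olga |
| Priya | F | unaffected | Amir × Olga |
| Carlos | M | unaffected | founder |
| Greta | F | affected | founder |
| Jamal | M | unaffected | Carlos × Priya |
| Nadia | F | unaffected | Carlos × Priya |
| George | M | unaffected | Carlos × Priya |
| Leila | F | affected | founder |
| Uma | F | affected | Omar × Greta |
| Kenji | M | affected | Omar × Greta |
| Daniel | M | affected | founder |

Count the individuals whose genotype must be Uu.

2

Obligate heterozygotes: Uma is affected so carries U and received u from Omar (uu), so Uma is Uu; Kenji is affected so carries U and received u from Omar (uu), so Kenji is Uu.
Every other individual is either homozygous by phenotype or has at least one consistent homozygous assignment, so the count is 2.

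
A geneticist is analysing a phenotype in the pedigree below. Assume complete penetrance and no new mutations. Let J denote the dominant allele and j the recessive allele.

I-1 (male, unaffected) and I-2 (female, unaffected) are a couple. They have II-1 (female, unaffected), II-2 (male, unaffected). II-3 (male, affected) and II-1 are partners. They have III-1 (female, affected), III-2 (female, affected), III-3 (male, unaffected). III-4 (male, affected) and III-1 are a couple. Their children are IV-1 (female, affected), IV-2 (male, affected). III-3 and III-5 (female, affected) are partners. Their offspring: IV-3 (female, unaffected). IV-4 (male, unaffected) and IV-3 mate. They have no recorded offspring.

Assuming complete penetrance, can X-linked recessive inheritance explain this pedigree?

A consistent assignment under X-linked recessive exists: I-1 X^J Y, I-2 X^J X^j, II-1 X^J X^j, II-2 X^J Y, II-3 X^j Y, III-1 X^j X^j, III-2 X^j X^j, III-3 X^J Y, III-4 X^j Y, III-5 X^j X^j, IV-1 X^j X^j, IV-2 X^j Y, IV-3 X^J X^j, IV-4 X^J Y.
In this assignment every recorded phenotype matches its genotype and every non-founder's genotype is obtainable from its parents' genotypes, so the pedigree is consistent.

Yes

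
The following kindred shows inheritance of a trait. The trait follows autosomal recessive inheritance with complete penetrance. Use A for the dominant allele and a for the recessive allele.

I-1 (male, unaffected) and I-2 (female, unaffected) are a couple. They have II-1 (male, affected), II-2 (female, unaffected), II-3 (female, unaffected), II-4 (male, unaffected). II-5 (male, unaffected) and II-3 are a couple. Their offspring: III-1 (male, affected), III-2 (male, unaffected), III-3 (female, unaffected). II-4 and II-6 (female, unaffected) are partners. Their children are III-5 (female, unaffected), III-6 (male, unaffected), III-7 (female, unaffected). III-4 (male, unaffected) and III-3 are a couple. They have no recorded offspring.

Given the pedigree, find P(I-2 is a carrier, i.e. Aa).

I-2 is unaffected so carries A and passed a to II-1 (aa), so I-2 is Aa, giving P(Aa) = 1.

1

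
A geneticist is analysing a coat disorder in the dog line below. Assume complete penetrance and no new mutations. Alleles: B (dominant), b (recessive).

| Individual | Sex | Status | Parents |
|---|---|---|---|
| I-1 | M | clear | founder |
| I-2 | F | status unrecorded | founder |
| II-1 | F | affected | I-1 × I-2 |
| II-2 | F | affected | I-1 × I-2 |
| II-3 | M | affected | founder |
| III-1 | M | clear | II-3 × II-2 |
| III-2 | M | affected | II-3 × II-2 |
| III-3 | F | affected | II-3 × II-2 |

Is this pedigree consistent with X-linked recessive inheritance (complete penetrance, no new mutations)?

Under X-linked recessive, II-1 (affected, female) cannot arise from I-1 (clear) × I-2 (unrecorded).

No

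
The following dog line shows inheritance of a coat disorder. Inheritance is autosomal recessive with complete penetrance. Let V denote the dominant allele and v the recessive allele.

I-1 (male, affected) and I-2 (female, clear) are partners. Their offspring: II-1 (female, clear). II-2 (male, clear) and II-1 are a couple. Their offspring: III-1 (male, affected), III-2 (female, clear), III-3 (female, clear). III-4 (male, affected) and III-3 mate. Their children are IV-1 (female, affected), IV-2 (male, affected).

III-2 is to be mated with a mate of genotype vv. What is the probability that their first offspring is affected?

1/3

II-2 is clear so carries V and passed v to III-1 (vv), so II-2 is Vv.
II-1 is clear so carries V and received v from I-1 (vv), so II-1 is Vv.
III-2 is a clear offspring of II-2 (Vv) × II-1 (Vv), whose cross gives 1/4 VV : 1/2 Vv : 1/4 vv; conditioning on being clear, III-2 is VV with probability 1/3, Vv with probability 2/3.
Summing over parental genotype combinations, P(offspring is affected) = 2/3·1/2 = 1/3.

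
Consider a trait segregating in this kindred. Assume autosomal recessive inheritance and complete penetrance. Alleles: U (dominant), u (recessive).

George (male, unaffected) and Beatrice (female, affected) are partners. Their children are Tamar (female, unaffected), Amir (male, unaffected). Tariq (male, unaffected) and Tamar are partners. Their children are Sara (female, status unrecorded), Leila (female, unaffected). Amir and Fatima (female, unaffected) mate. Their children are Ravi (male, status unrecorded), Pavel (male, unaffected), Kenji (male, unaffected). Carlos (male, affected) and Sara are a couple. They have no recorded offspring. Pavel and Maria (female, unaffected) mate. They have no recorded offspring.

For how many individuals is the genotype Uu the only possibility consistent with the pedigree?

Obligate heterozygotes: Tamar is unaffected so carries U and received u from Beatrice (uu), so Tamar is Uu; Amir is unaffected so carries U and received u from Beatrice (uu), so Amir is Uu.
Every other individual is either homozygous by phenotype or has at least one consistent homozygous assignment, so the count is 2.

2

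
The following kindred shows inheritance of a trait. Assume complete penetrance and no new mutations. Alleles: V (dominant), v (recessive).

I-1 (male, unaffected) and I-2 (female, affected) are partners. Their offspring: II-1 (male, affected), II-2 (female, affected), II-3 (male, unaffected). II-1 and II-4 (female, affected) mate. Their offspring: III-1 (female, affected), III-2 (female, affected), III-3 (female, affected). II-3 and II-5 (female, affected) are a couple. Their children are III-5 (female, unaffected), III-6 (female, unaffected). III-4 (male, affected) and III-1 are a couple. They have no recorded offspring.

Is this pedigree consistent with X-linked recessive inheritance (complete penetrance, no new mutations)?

No

Under X-linked recessive, II-2 (affected, female) cannot arise from I-1 (unaffected) × I-2 (affected).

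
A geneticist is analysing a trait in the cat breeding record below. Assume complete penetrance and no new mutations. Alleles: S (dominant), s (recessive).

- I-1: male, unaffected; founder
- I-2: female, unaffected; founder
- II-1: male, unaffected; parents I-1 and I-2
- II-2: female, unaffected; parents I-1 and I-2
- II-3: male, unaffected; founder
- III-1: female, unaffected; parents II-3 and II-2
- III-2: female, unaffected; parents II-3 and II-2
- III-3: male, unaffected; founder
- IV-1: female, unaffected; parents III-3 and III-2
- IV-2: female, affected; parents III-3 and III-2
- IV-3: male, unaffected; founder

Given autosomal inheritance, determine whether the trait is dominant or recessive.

III-3 and III-2 are both unaffected yet have an affected child IV-2. Under dominance, an affected child requires at least one affected parent, so the trait cannot be dominant.

recessive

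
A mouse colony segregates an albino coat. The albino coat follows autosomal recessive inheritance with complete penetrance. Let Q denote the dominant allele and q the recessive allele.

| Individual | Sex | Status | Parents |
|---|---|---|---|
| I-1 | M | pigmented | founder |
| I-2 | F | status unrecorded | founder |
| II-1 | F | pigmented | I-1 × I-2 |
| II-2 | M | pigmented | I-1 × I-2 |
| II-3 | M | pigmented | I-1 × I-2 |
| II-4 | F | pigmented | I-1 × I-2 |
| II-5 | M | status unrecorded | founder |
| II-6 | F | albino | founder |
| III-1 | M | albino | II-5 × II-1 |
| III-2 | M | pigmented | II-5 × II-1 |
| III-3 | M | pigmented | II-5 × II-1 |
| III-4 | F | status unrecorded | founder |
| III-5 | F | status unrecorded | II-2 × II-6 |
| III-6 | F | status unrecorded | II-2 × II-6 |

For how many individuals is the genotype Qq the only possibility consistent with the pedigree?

1

Obligate heterozygotes: II-1 is pigmented so carries Q and passed q to III-1 (qq), so II-1 is Qq.
Every other individual is either homozygous by phenotype or has at least one consistent homozygous assignment, so the count is 1.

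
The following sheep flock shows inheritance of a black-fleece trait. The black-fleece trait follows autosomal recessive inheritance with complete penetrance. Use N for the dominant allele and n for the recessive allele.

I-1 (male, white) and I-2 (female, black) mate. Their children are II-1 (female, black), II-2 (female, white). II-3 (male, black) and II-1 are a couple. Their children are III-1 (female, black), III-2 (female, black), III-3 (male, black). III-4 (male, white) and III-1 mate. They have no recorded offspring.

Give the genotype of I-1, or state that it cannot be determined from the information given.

From phenotype alone, I-1 is NN or Nn.
I-1 is white so carries N and passed n to II-1 (nn), so I-1 is Nn.

Nn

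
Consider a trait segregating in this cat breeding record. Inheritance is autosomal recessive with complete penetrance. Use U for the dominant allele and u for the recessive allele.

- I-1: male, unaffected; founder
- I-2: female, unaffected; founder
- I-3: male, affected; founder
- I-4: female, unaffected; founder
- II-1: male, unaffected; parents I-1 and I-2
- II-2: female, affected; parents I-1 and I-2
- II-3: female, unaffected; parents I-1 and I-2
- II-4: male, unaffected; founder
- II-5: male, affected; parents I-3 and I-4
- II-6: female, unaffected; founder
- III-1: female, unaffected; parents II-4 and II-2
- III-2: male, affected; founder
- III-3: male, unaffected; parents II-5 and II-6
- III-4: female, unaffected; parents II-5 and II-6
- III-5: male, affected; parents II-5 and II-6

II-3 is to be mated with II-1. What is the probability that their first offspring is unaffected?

8/9

I-1 is unaffected so carries U and passed u to II-2 (uu), so I-1 is Uu.
I-2 is unaffected so carries U and passed u to II-2 (uu), so I-2 is Uu.
II-3 is an unaffected offspring of I-1 (Uu) × I-2 (Uu), whose cross gives 1/4 UU : 1/2 Uu : 1/4 uu; conditioning on being unaffected, II-3 is UU with probability 1/3, Uu with probability 2/3.
II-1 is an unaffected offspring of I-1 (Uu) × I-2 (Uu), whose cross gives 1/4 UU : 1/2 Uu : 1/4 uu; conditioning on being unaffected, II-1 is UU with probability 1/3, Uu with probability 2/3.
Summing over parental genotype combinations, P(offspring is unaffected) = 1/9·1 + 2/9·1 + 2/9·1 + 4/9·3/4 = 8/9.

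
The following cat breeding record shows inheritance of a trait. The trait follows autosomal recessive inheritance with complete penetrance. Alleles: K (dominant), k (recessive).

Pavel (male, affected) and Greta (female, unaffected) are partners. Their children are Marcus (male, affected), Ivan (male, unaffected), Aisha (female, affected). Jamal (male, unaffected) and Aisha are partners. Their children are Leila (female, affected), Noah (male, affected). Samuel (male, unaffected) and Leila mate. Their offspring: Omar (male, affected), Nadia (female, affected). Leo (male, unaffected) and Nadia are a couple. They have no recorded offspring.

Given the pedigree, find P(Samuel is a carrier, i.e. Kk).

Samuel is unaffected so carries K and passed k to Omar (kk), so Samuel is Kk, giving P(Kk) = 1.

1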